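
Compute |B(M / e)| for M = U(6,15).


Contracting e from U(6,15) gives U(5,14).
Bases of U(5,14) = C(14,5) = 14! / (5! * 9!) = 2002.

2002


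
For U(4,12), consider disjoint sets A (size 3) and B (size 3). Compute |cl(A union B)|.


|A union B| = 3 + 3 = 6 (disjoint).
In U(4,12), cl(S) = S if |S| < 4, else cl(S) = E.
Since 6 >= 4, cl(A union B) = E.
|cl(A union B)| = 12.

12


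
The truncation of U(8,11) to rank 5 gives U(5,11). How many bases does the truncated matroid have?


Truncating U(8,11) to rank 5 gives U(5,11).
Bases of U(5,11) are all 5-element subsets of 11 elements.
Number of bases = (11 choose 5) = 462.

462


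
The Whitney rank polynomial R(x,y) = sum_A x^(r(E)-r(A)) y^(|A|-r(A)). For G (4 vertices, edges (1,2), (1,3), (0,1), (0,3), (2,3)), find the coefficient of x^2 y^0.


R(x,y) = sum over A in 2^E of x^(r(E)-r(A)) * y^(|A|-r(A)).
G has 4 vertices, 5 edges. r(E) = 3.
Enumerate all 2^5 = 32 subsets.
Count subsets with r(E)-r(A)=2 and |A|-r(A)=0: 5.

5


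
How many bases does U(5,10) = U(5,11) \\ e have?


Deleting e from U(5,11) gives U(5,10) since n > r.
Bases of U(5,10) = C(10,5) = 252.

252


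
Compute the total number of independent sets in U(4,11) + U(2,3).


For a direct sum, |I(M1+M2)| = |I(M1)| * |I(M2)|.
|I(U(4,11))| = sum C(11,k) for k=0..4 = 562.
|I(U(2,3))| = sum C(3,k) for k=0..2 = 7.
Total = 562 * 7 = 3934.

3934


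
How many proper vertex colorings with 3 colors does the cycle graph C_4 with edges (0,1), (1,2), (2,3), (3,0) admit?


P(C_4, k) = (k-1)^4 + (-1)^4*(k-1).
P(3) = (2)^4 + 2
= 16 + 2 = 18.

18


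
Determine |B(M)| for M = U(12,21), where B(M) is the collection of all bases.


Bases of U(12,21) are all 12-element subsets of the 21-element ground set.
Number of bases = C(21,12).
C(21,12) = 293930.

293930


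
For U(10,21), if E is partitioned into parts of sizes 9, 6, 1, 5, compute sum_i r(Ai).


r(Ai) = min(|Ai|, 10) for each part.
Sum = min(9,10) + min(6,10) + min(1,10) + min(5,10)
    = 9 + 6 + 1 + 5
    = 21.

21


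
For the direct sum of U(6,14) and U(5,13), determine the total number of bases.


Bases of a direct sum M1 + M2: |B| = |B(M1)| * |B(M2)|.
|B(U(6,14))| = C(14,6) = 3003.
|B(U(5,13))| = C(13,5) = 1287.
Total bases = 3003 * 1287 = 3864861.

3864861


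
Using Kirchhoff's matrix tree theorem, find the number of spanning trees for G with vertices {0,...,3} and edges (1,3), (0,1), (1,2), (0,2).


By Kirchhoff's matrix tree theorem, the number of spanning trees equals
the determinant of any cofactor of the Laplacian matrix L.
G has 4 vertices and 4 edges.
Computing the (3 x 3) cofactor determinant gives 3.

3


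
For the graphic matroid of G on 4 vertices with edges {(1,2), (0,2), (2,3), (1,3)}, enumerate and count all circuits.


A circuit in a graphic matroid = edge set of a simple cycle.
G has 4 vertices and 4 edges.
Enumerating all minimal edge subsets forming cycles...
Total circuits found: 1.

1


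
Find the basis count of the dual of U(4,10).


The dual of U(r,n) is U(n-r, n) = U(6,10).
Bases of U(6,10) are all (6)-element subsets.
|B(M*)| = (10 choose 6) = 210.

210


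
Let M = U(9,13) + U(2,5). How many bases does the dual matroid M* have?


(M1+M2)* = M1* + M2*.
M1* = U(4,13), bases: C(13,4) = 715.
M2* = U(3,5), bases: C(5,3) = 10.
|B(M*)| = 715 * 10 = 7150.

7150


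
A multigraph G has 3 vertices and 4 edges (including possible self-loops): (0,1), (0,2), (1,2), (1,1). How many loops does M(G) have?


In a graphic matroid, a loop is a self-loop edge (u,u) with rank 0.
Examining all 4 edges for self-loops...
Self-loops found: (1,1)
Number of loops = 1.

1


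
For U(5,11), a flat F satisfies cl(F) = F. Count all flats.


Flats of U(5,11): every subset of size < 5 is a flat, plus E itself.
Count = (11 choose 0) + (11 choose 1) + (11 choose 2) + (11 choose 3) + (11 choose 4) + 1
     = 1 + 11 + 55 + 165 + 330 + 1
     = 563.

563


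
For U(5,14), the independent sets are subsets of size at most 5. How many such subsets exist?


Independent sets of U(5,14) are all subsets of size <= 5.
Count = (14 choose 0) + (14 choose 1) + (14 choose 2) + (14 choose 3) + (14 choose 4) + (14 choose 5)
     = 1 + 14 + 91 + 364 + 1001 + 2002
     = 3473.

3473


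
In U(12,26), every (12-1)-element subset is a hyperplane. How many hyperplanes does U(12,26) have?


Hyperplanes of U(12,26) are flats of rank 11.
In a uniform matroid, these are exactly the (11)-element subsets.
Count = (26 choose 11) = 7726160.

7726160


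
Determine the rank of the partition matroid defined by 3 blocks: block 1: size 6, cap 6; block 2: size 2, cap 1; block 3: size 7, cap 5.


Rank of a partition matroid = sum of min(|Si|, ci) for each block.
= min(6,6) + min(2,1) + min(7,5)
= 6 + 1 + 5
= 12.

12


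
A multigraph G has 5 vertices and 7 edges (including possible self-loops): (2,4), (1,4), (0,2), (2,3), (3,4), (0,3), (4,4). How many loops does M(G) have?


In a graphic matroid, a loop is a self-loop edge (u,u) with rank 0.
Examining all 7 edges for self-loops...
Self-loops found: (4,4)
Number of loops = 1.

1


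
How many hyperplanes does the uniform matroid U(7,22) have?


Hyperplanes of U(7,22) are flats of rank 6.
In a uniform matroid, these are exactly the (6)-element subsets.
Count = (22 choose 6) = 74613.

74613


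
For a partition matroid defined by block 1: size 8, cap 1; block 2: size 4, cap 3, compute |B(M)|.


A basis picks exactly ci elements from block i.
Number of bases = product of C(|Si|, ci).
= C(8,1) * C(4,3)
= 8 * 4
= 32.

32


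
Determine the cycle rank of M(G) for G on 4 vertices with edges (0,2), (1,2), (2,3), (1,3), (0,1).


Cycle rank (nullity) = |E| - r(M) = |E| - (|V| - c).
|E| = 5, |V| = 4, c = 1.
Nullity = 5 - (4 - 1) = 5 - 3 = 2.

2


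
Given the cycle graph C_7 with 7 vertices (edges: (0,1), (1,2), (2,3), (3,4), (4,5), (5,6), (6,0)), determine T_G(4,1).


T(C_7; x,y) = x + x^2 + ... + x^(6) + y.
T(4,1) = 4^1 + 4^2 + 4^3 + 4^4 + 4^5 + 4^6 + 1
= 4 + 16 + 64 + 256 + 1024 + 4096 + 1
= 5461.

5461


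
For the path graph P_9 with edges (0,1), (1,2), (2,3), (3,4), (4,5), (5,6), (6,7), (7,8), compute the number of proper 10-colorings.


P(P_9, k) = k * (k-1)^(8).
P(10) = 10 * 9^8 = 10 * 43046721 = 430467210.

430467210


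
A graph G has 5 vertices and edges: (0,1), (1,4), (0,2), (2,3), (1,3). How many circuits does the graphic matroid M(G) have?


A circuit in a graphic matroid = edge set of a simple cycle.
G has 5 vertices and 5 edges.
Enumerating all minimal edge subsets forming cycles...
Total circuits found: 1.

1


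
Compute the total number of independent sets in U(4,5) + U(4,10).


For a direct sum, |I(M1+M2)| = |I(M1)| * |I(M2)|.
|I(U(4,5))| = sum C(5,k) for k=0..4 = 31.
|I(U(4,10))| = sum C(10,k) for k=0..4 = 386.
Total = 31 * 386 = 11966.

11966


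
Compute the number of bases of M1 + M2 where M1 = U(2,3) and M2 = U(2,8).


Bases of a direct sum M1 + M2: |B| = |B(M1)| * |B(M2)|.
|B(U(2,3))| = C(3,2) = 3.
|B(U(2,8))| = C(8,2) = 28.
Total bases = 3 * 28 = 84.

84


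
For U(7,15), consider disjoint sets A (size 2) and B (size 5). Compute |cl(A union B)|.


|A union B| = 2 + 5 = 7 (disjoint).
In U(7,15), cl(S) = S if |S| < 7, else cl(S) = E.
Since 7 >= 7, cl(A union B) = E.
|cl(A union B)| = 15.

15


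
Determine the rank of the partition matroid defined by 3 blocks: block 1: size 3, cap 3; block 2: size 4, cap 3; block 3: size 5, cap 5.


Rank of a partition matroid = sum of min(|Si|, ci) for each block.
= min(3,3) + min(4,3) + min(5,5)
= 3 + 3 + 5
= 11.

11


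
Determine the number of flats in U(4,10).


Flats of U(4,10): every subset of size < 4 is a flat, plus E itself.
Count = (10 choose 0) + (10 choose 1) + (10 choose 2) + (10 choose 3) + 1
     = 1 + 10 + 45 + 120 + 1
     = 177.

177


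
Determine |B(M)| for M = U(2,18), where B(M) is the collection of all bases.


Bases of U(2,18) are all 2-element subsets of the 18-element ground set.
Number of bases = C(18,2).
C(18,2) = 18! / (2! * 16!) = 153.

153


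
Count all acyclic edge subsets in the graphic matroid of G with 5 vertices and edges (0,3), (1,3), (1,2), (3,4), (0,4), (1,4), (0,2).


An independent set in a graphic matroid is an acyclic edge subset.
G has 5 vertices and 7 edges.
Enumerate all 2^7 = 128 subsets, checking for acyclicity.
Total independent sets = 86.

86


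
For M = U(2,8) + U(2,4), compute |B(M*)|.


(M1+M2)* = M1* + M2*.
M1* = U(6,8), bases: C(8,6) = 28.
M2* = U(2,4), bases: C(4,2) = 6.
|B(M*)| = 28 * 6 = 168.

168


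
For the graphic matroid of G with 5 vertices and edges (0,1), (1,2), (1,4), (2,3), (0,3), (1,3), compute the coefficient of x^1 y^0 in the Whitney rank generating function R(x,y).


R(x,y) = sum over A in 2^E of x^(r(E)-r(A)) * y^(|A|-r(A)).
G has 5 vertices, 6 edges. r(E) = 4.
Enumerate all 2^6 = 64 subsets.
Count subsets with r(E)-r(A)=1 and |A|-r(A)=0: 18.

18


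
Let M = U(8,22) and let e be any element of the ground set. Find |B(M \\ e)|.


Deleting e from U(8,22) gives U(8,21) since n > r.
Bases of U(8,21) = C(21,8) = 203490.

203490


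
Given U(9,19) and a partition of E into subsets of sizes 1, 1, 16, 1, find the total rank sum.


r(Ai) = min(|Ai|, 9) for each part.
Sum = min(1,9) + min(1,9) + min(16,9) + min(1,9)
    = 1 + 1 + 9 + 1
    = 12.

12


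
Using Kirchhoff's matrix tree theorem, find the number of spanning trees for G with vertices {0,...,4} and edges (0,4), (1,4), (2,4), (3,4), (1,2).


By Kirchhoff's matrix tree theorem, the number of spanning trees equals
the determinant of any cofactor of the Laplacian matrix L.
G has 5 vertices and 5 edges.
Computing the (4 x 4) cofactor determinant gives 3.

3


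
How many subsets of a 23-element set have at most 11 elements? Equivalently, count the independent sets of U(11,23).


Independent sets of U(11,23) are all subsets of size <= 11.
Count = (23 choose 0) + (23 choose 1) + (23 choose 2) + (23 choose 3) + (23 choose 4) + (23 choose 5) + (23 choose 6) + (23 choose 7) + (23 choose 8) + (23 choose 9) + (23 choose 10) + (23 choose 11)
     = 1 + 23 + 253 + 1771 + 8855 + 33649 + 100947 + 245157 + 490314 + 817190 + 1144066 + 1352078
     = 4194304.

4194304


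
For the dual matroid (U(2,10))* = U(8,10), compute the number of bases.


The dual of U(r,n) is U(n-r, n) = U(8,10).
Bases of U(8,10) are all (8)-element subsets.
|B(M*)| = C(10,8) = 10! / (8! * 2!) = 45.

45


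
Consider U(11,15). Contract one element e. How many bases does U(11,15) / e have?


Contracting e from U(11,15) gives U(10,14).
Bases of U(10,14) = (14 choose 10) = 1001.

1001


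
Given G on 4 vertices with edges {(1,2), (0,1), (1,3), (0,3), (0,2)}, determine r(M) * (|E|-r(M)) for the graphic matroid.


r(M) = |V| - c = 4 - 1 = 3.
nullity = |E| - r(M) = 5 - 3 = 2.
Product = 3 * 2 = 6.

6


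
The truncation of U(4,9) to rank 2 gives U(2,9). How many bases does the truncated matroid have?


Truncating U(4,9) to rank 2 gives U(2,9).
Bases of U(2,9) are all 2-element subsets of 9 elements.
Number of bases = C(9,2) = 9! / (2! * 7!) = 36.

36


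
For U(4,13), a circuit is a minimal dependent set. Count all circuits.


In U(4,13), circuits are the (5)-element subsets.
Any set of 5 elements is dependent, and removing any one element gives
an independent set of size 4, so it is a minimal dependent set.
Number of circuits = C(13,5) = 1287.

1287


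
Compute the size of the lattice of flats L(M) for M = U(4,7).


Flats of U(4,7): every subset of size < 4 is a flat, plus E itself.
Count = (7 choose 0) + (7 choose 1) + (7 choose 2) + (7 choose 3) + 1
     = 1 + 7 + 21 + 35 + 1
     = 65.

65


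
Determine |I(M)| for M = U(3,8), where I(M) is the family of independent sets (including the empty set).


Independent sets of U(3,8) are all subsets of size <= 3.
Count = C(8,0) + C(8,1) + C(8,2) + C(8,3)
     = 1 + 8 + 28 + 56
     = 93.

93


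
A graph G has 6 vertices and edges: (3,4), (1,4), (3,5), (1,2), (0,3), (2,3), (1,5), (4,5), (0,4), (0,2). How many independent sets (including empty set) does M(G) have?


An independent set in a graphic matroid is an acyclic edge subset.
G has 6 vertices and 10 edges.
Enumerate all 2^10 = 1024 subsets, checking for acyclicity.
Total independent sets = 478.

478


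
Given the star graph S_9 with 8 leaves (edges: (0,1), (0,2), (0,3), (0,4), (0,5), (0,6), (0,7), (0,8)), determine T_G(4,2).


A star on 9 vertices is a tree with 8 edges.
T(x,y) = x^(8) for any tree.
T(4,2) = 4^8 = 65536.

65536


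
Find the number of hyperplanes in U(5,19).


Hyperplanes of U(5,19) are flats of rank 4.
In a uniform matroid, these are exactly the (4)-element subsets.
Count = (19 choose 4) = 3876.

3876


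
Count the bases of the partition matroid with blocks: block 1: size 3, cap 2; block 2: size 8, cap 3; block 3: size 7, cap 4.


A basis picks exactly ci elements from block i.
Number of bases = product of C(|Si|, ci).
= C(3,2) * C(8,3) * C(7,4)
= 3 * 56 * 35
= 5880.

5880


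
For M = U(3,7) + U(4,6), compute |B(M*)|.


(M1+M2)* = M1* + M2*.
M1* = U(4,7), bases: C(7,4) = 35.
M2* = U(2,6), bases: C(6,2) = 15.
|B(M*)| = 35 * 15 = 525.

525


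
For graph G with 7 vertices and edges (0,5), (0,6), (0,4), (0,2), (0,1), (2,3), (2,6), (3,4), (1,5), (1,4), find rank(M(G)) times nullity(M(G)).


r(M) = |V| - c = 7 - 1 = 6.
nullity = |E| - r(M) = 10 - 6 = 4.
Product = 6 * 4 = 24.

24


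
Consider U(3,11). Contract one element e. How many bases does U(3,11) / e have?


Contracting e from U(3,11) gives U(2,10).
Bases of U(2,10) = C(10,2) = (10 * 9) / (1 * 2) = 45.

45


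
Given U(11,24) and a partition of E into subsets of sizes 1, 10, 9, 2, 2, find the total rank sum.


r(Ai) = min(|Ai|, 11) for each part.
Sum = min(1,11) + min(10,11) + min(9,11) + min(2,11) + min(2,11)
    = 1 + 10 + 9 + 2 + 2
    = 24.

24


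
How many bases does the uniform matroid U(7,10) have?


Bases of U(7,10) are all 7-element subsets of the 10-element ground set.
Number of bases = C(10,7).
(10 choose 7) = 120.

120


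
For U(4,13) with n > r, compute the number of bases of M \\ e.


Deleting e from U(4,13) gives U(4,12) since n > r.
Bases of U(4,12) = C(12,4) = (12 * 11 * 10 * 9) / (1 * 2 * 3 * 4) = 495.

495


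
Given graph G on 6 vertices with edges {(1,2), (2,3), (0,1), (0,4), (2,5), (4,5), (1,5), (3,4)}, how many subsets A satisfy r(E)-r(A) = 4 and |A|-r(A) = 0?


R(x,y) = sum over A in 2^E of x^(r(E)-r(A)) * y^(|A|-r(A)).
G has 6 vertices, 8 edges. r(E) = 5.
Enumerate all 2^8 = 256 subsets.
Count subsets with r(E)-r(A)=4 and |A|-r(A)=0: 8.

8


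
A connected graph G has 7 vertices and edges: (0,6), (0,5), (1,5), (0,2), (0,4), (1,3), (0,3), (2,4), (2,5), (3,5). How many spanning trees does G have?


By Kirchhoff's matrix tree theorem, the number of spanning trees equals
the determinant of any cofactor of the Laplacian matrix L.
G has 7 vertices and 10 edges.
Computing the (6 x 6) cofactor determinant gives 55.

55


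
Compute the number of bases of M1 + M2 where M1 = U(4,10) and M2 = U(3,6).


Bases of a direct sum M1 + M2: |B| = |B(M1)| * |B(M2)|.
|B(U(4,10))| = C(10,4) = 210.
|B(U(3,6))| = C(6,3) = 20.
Total bases = 210 * 20 = 4200.

4200


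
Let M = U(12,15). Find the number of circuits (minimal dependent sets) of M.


In U(12,15), circuits are the (13)-element subsets.
Any set of 13 elements is dependent, and removing any one element gives
an independent set of size 12, so it is a minimal dependent set.
Number of circuits = (15 choose 13) = 105.

105


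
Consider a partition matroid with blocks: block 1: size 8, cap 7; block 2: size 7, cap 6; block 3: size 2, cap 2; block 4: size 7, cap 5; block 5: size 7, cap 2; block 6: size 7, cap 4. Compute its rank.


Rank of a partition matroid = sum of min(|Si|, ci) for each block.
= min(8,7) + min(7,6) + min(2,2) + min(7,5) + min(7,2) + min(7,4)
= 7 + 6 + 2 + 5 + 2 + 4
= 26.

26


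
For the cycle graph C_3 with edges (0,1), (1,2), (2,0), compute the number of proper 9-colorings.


P(C_3, k) = (k-1)^3 + (-1)^3*(k-1).
P(9) = (8)^3 - 8
= 512 - 8 = 504.

504


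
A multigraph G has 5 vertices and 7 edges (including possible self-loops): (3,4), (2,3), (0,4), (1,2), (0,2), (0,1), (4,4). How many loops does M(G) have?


In a graphic matroid, a loop is a self-loop edge (u,u) with rank 0.
Examining all 7 edges for self-loops...
Self-loops found: (4,4)
Number of loops = 1.

1


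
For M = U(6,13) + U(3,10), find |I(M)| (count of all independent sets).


For a direct sum, |I(M1+M2)| = |I(M1)| * |I(M2)|.
|I(U(6,13))| = sum C(13,k) for k=0..6 = 4096.
|I(U(3,10))| = sum C(10,k) for k=0..3 = 176.
Total = 4096 * 176 = 720896.

720896


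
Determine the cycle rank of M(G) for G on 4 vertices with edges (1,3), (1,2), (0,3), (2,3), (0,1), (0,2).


Cycle rank (nullity) = |E| - r(M) = |E| - (|V| - c).
|E| = 6, |V| = 4, c = 1.
Nullity = 6 - (4 - 1) = 6 - 3 = 3.

3


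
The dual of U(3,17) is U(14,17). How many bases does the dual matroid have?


The dual of U(r,n) is U(n-r, n) = U(14,17).
Bases of U(14,17) are all (14)-element subsets.
|B(M*)| = (17 choose 14) = 680.

680


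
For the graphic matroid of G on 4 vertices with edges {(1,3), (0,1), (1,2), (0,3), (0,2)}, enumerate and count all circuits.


A circuit in a graphic matroid = edge set of a simple cycle.
G has 4 vertices and 5 edges.
Enumerating all minimal edge subsets forming cycles...
Total circuits found: 3.

3


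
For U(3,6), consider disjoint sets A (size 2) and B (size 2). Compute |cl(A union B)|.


|A union B| = 2 + 2 = 4 (disjoint).
In U(3,6), cl(S) = S if |S| < 3, else cl(S) = E.
Since 4 >= 3, cl(A union B) = E.
|cl(A union B)| = 6.

6


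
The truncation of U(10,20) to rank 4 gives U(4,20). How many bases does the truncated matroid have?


Truncating U(10,20) to rank 4 gives U(4,20).
Bases of U(4,20) are all 4-element subsets of 20 elements.
Number of bases = C(20,4) = (20 * 19 * 18 * 17) / (1 * 2 * 3 * 4) = 4845.

4845


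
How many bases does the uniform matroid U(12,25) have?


Bases of U(12,25) are all 12-element subsets of the 25-element ground set.
Number of bases = C(25,12).
(25 choose 12) = 5200300.

5200300


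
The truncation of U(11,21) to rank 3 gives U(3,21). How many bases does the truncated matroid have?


Truncating U(11,21) to rank 3 gives U(3,21).
Bases of U(3,21) are all 3-element subsets of 21 elements.
Number of bases = C(21,3) = 21! / (3! * 18!) = 1330.

1330


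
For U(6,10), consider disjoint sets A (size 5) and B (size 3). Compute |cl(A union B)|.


|A union B| = 5 + 3 = 8 (disjoint).
In U(6,10), cl(S) = S if |S| < 6, else cl(S) = E.
Since 8 >= 6, cl(A union B) = E.
|cl(A union B)| = 10.

10


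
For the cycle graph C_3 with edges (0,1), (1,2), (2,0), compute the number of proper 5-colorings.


P(C_3, k) = (k-1)^3 + (-1)^3*(k-1).
P(5) = (4)^3 - 4
= 64 - 4 = 60.

60


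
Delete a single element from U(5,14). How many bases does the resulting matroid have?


Deleting e from U(5,14) gives U(5,13) since n > r.
Bases of U(5,13) = (13 choose 5) = 1287.

1287


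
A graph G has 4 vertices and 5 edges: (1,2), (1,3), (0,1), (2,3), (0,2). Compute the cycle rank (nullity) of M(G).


Cycle rank (nullity) = |E| - r(M) = |E| - (|V| - c).
|E| = 5, |V| = 4, c = 1.
Nullity = 5 - (4 - 1) = 5 - 3 = 2.

2


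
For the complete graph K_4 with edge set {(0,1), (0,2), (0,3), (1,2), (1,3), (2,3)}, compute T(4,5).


T(K_4; x,y) = x^3 + 3x^2 + 4xy + 2x + y^3 + 3y^2 + 2y.
Substituting x=4, y=5:
= 64 + 48 + 80 + 8 + 125 + 75 + 10
= 410.

410


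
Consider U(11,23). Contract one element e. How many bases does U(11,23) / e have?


Contracting e from U(11,23) gives U(10,22).
Bases of U(10,22) = (22 choose 10) = 646646.

646646


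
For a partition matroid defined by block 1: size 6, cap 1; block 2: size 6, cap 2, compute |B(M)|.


A basis picks exactly ci elements from block i.
Number of bases = product of C(|Si|, ci).
= C(6,1) * C(6,2)
= 6 * 15
= 90.

90


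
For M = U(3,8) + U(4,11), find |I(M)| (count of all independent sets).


For a direct sum, |I(M1+M2)| = |I(M1)| * |I(M2)|.
|I(U(3,8))| = sum C(8,k) for k=0..3 = 93.
|I(U(4,11))| = sum C(11,k) for k=0..4 = 562.
Total = 93 * 562 = 52266.

52266


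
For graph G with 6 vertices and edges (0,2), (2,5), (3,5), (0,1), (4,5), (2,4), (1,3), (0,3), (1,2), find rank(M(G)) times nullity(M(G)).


r(M) = |V| - c = 6 - 1 = 5.
nullity = |E| - r(M) = 9 - 5 = 4.
Product = 5 * 4 = 20.

20


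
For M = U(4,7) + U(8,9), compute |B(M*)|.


(M1+M2)* = M1* + M2*.
M1* = U(3,7), bases: C(7,3) = 35.
M2* = U(1,9), bases: C(9,1) = 9.
|B(M*)| = 35 * 9 = 315.

315


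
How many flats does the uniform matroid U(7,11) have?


Flats of U(7,11): every subset of size < 7 is a flat, plus E itself.
Count = (11 choose 0) + (11 choose 1) + (11 choose 2) + (11 choose 3) + (11 choose 4) + (11 choose 5) + (11 choose 6) + 1
     = 1 + 11 + 55 + 165 + 330 + 462 + 462 + 1
     = 1487.

1487


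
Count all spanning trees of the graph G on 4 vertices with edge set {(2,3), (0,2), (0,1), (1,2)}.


By Kirchhoff's matrix tree theorem, the number of spanning trees equals
the determinant of any cofactor of the Laplacian matrix L.
G has 4 vertices and 4 edges.
Computing the (3 x 3) cofactor determinant gives 3.

3


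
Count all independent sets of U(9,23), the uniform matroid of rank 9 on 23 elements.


Independent sets of U(9,23) are all subsets of size <= 9.
Count = C(23,0) + C(23,1) + C(23,2) + C(23,3) + C(23,4) + C(23,5) + C(23,6) + C(23,7) + C(23,8) + C(23,9)
     = 1 + 23 + 253 + 1771 + 8855 + 33649 + 100947 + 245157 + 490314 + 817190
     = 1698160.

1698160


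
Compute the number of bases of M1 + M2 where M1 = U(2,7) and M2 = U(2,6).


Bases of a direct sum M1 + M2: |B| = |B(M1)| * |B(M2)|.
|B(U(2,7))| = C(7,2) = 21.
|B(U(2,6))| = C(6,2) = 15.
Total bases = 21 * 15 = 315.

315


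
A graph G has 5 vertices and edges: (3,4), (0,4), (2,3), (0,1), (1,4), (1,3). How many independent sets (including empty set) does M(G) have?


An independent set in a graphic matroid is an acyclic edge subset.
G has 5 vertices and 6 edges.
Enumerate all 2^6 = 64 subsets, checking for acyclicity.
Total independent sets = 48.

48


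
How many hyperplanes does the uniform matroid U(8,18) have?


Hyperplanes of U(8,18) are flats of rank 7.
In a uniform matroid, these are exactly the (7)-element subsets.
Count = C(18,7) = 31824.

31824


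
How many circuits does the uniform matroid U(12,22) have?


In U(12,22), circuits are the (13)-element subsets.
Any set of 13 elements is dependent, and removing any one element gives
an independent set of size 12, so it is a minimal dependent set.
Number of circuits = C(22,13) = 22! / (13! * 9!) = 497420.

497420


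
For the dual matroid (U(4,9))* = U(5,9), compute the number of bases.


The dual of U(r,n) is U(n-r, n) = U(5,9).
Bases of U(5,9) are all (5)-element subsets.
|B(M*)| = (9 choose 5) = 126.

126


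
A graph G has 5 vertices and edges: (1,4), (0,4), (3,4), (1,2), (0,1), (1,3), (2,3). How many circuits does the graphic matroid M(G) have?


A circuit in a graphic matroid = edge set of a simple cycle.
G has 5 vertices and 7 edges.
Enumerating all minimal edge subsets forming cycles...
Total circuits found: 6.

6


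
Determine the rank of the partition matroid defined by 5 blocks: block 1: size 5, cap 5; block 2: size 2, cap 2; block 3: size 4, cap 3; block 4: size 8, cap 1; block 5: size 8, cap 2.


Rank of a partition matroid = sum of min(|Si|, ci) for each block.
= min(5,5) + min(2,2) + min(4,3) + min(8,1) + min(8,2)
= 5 + 2 + 3 + 1 + 2
= 13.

13


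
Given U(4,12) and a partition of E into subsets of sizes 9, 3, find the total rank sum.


r(Ai) = min(|Ai|, 4) for each part.
Sum = min(9,4) + min(3,4)
    = 4 + 3
    = 7.

7


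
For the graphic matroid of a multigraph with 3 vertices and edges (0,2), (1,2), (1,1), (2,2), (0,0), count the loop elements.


In a graphic matroid, a loop is a self-loop edge (u,u) with rank 0.
Examining all 5 edges for self-loops...
Self-loops found: (1,1), (2,2), (0,0)
Number of loops = 3.

3


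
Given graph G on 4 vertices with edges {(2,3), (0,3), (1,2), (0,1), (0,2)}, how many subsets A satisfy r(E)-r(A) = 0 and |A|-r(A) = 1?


R(x,y) = sum over A in 2^E of x^(r(E)-r(A)) * y^(|A|-r(A)).
G has 4 vertices, 5 edges. r(E) = 3.
Enumerate all 2^5 = 32 subsets.
Count subsets with r(E)-r(A)=0 and |A|-r(A)=1: 5.

5


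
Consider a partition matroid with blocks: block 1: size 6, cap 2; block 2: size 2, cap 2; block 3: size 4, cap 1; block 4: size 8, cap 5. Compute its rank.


Rank of a partition matroid = sum of min(|Si|, ci) for each block.
= min(6,2) + min(2,2) + min(4,1) + min(8,5)
= 2 + 2 + 1 + 5
= 10.

10


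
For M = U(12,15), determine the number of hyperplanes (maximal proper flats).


Hyperplanes of U(12,15) are flats of rank 11.
In a uniform matroid, these are exactly the (11)-element subsets.
Count = C(15,11) = 1365.

1365


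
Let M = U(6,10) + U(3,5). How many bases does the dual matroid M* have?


(M1+M2)* = M1* + M2*.
M1* = U(4,10), bases: C(10,4) = 210.
M2* = U(2,5), bases: C(5,2) = 10.
|B(M*)| = 210 * 10 = 2100.

2100


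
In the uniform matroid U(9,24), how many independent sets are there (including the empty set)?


Independent sets of U(9,24) are all subsets of size <= 9.
Count = C(24,0) + C(24,1) + C(24,2) + C(24,3) + C(24,4) + C(24,5) + C(24,6) + C(24,7) + C(24,8) + C(24,9)
     = 1 + 24 + 276 + 2024 + 10626 + 42504 + 134596 + 346104 + 735471 + 1307504
     = 2579130.

2579130


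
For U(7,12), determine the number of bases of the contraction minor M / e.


Contracting e from U(7,12) gives U(6,11).
Bases of U(6,11) = C(11,6) = 11! / (6! * 5!) = 462.

462


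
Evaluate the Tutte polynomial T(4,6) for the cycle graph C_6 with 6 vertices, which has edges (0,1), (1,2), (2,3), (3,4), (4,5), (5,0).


T(C_6; x,y) = x + x^2 + ... + x^(5) + y.
T(4,6) = 4^1 + 4^2 + 4^3 + 4^4 + 4^5 + 6
= 4 + 16 + 64 + 256 + 1024 + 6
= 1370.

1370


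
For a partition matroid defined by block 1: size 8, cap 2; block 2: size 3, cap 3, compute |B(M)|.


A basis picks exactly ci elements from block i.
Number of bases = product of C(|Si|, ci).
= C(8,2) * C(3,3)
= 28 * 1
= 28.

28


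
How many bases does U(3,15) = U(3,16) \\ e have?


Deleting e from U(3,16) gives U(3,15) since n > r.
Bases of U(3,15) = (15 choose 3) = 455.

455


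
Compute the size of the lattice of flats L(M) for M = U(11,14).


Flats of U(11,14): every subset of size < 11 is a flat, plus E itself.
Count = C(14,0) + C(14,1) + C(14,2) + C(14,3) + C(14,4) + C(14,5) + C(14,6) + C(14,7) + C(14,8) + C(14,9) + C(14,10) + 1
     = 1 + 14 + 91 + 364 + 1001 + 2002 + 3003 + 3432 + 3003 + 2002 + 1001 + 1
     = 15915.

15915


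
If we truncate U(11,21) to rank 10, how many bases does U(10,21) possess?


Truncating U(11,21) to rank 10 gives U(10,21).
Bases of U(10,21) are all 10-element subsets of 21 elements.
Number of bases = C(21,10) = 21! / (10! * 11!) = 352716.

352716


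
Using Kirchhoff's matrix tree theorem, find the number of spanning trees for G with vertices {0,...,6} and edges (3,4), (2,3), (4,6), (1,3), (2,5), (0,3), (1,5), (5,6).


By Kirchhoff's matrix tree theorem, the number of spanning trees equals
the determinant of any cofactor of the Laplacian matrix L.
G has 7 vertices and 8 edges.
Computing the (6 x 6) cofactor determinant gives 16.

16


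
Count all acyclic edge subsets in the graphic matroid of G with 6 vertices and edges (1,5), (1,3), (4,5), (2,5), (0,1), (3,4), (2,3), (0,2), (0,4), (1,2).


An independent set in a graphic matroid is an acyclic edge subset.
G has 6 vertices and 10 edges.
Enumerate all 2^10 = 1024 subsets, checking for acyclicity.
Total independent sets = 488.

488


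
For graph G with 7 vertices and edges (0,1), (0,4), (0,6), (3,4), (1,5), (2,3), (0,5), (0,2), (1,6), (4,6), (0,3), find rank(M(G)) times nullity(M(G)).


r(M) = |V| - c = 7 - 1 = 6.
nullity = |E| - r(M) = 11 - 6 = 5.
Product = 6 * 5 = 30.

30


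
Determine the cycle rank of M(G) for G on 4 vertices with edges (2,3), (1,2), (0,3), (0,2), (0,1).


Cycle rank (nullity) = |E| - r(M) = |E| - (|V| - c).
|E| = 5, |V| = 4, c = 1.
Nullity = 5 - (4 - 1) = 5 - 3 = 2.

2


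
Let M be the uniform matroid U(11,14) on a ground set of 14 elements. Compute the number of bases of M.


Bases of U(11,14) are all 11-element subsets of the 14-element ground set.
Number of bases = C(14,11).
C(14,11) = 14! / (11! * 3!) = 364.

364


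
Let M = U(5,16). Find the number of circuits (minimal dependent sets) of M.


In U(5,16), circuits are the (6)-element subsets.
Any set of 6 elements is dependent, and removing any one element gives
an independent set of size 5, so it is a minimal dependent set.
Number of circuits = C(16,6) = 16! / (6! * 10!) = 8008.

8008


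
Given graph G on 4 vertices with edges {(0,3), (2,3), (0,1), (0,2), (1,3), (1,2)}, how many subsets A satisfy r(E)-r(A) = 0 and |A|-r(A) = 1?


R(x,y) = sum over A in 2^E of x^(r(E)-r(A)) * y^(|A|-r(A)).
G has 4 vertices, 6 edges. r(E) = 3.
Enumerate all 2^6 = 64 subsets.
Count subsets with r(E)-r(A)=0 and |A|-r(A)=1: 15.

15


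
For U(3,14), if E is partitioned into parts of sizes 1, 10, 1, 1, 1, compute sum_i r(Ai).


r(Ai) = min(|Ai|, 3) for each part.
Sum = min(1,3) + min(10,3) + min(1,3) + min(1,3) + min(1,3)
    = 1 + 3 + 1 + 1 + 1
    = 7.

7


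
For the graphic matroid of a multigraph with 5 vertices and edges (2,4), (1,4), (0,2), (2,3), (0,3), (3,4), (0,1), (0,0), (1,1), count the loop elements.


In a graphic matroid, a loop is a self-loop edge (u,u) with rank 0.
Examining all 9 edges for self-loops...
Self-loops found: (0,0), (1,1)
Number of loops = 2.

2


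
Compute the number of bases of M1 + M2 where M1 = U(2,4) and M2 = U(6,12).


Bases of a direct sum M1 + M2: |B| = |B(M1)| * |B(M2)|.
|B(U(2,4))| = C(4,2) = 6.
|B(U(6,12))| = C(12,6) = 924.
Total bases = 6 * 924 = 5544.

5544


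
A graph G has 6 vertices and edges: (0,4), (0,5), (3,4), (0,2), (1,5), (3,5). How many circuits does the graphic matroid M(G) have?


A circuit in a graphic matroid = edge set of a simple cycle.
G has 6 vertices and 6 edges.
Enumerating all minimal edge subsets forming cycles...
Total circuits found: 1.

1


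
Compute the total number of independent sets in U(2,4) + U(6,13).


For a direct sum, |I(M1+M2)| = |I(M1)| * |I(M2)|.
|I(U(2,4))| = sum C(4,k) for k=0..2 = 11.
|I(U(6,13))| = sum C(13,k) for k=0..6 = 4096.
Total = 11 * 4096 = 45056.

45056


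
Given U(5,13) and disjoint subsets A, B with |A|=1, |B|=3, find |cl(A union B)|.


|A union B| = 1 + 3 = 4 (disjoint).
In U(5,13), cl(S) = S if |S| < 5, else cl(S) = E.
Since 4 < 5, cl(A union B) = A union B.
|cl(A union B)| = 4.

4


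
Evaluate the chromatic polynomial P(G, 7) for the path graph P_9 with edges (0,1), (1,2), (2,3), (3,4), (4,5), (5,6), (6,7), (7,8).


P(P_9, k) = k * (k-1)^(8).
P(7) = 7 * 6^8 = 7 * 1679616 = 11757312.

11757312


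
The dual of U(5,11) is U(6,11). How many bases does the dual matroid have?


The dual of U(r,n) is U(n-r, n) = U(6,11).
Bases of U(6,11) are all (6)-element subsets.
|B(M*)| = C(11,6) = 462.

462


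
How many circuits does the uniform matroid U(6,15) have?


In U(6,15), circuits are the (7)-element subsets.
Any set of 7 elements is dependent, and removing any one element gives
an independent set of size 6, so it is a minimal dependent set.
Number of circuits = (15 choose 7) = 6435.

6435


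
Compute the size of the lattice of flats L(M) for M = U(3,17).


Flats of U(3,17): every subset of size < 3 is a flat, plus E itself.
Count = C(17,0) + C(17,1) + C(17,2) + 1
     = 1 + 17 + 136 + 1
     = 155.

155


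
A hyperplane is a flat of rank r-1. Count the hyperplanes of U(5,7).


Hyperplanes of U(5,7) are flats of rank 4.
In a uniform matroid, these are exactly the (4)-element subsets.
Count = C(7,4) = (7 * 6 * 5 * 4) / (1 * 2 * 3 * 4) = 35.

35


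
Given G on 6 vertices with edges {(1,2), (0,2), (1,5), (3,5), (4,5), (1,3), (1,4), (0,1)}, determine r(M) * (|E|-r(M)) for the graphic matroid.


r(M) = |V| - c = 6 - 1 = 5.
nullity = |E| - r(M) = 8 - 5 = 3.
Product = 5 * 3 = 15.

15


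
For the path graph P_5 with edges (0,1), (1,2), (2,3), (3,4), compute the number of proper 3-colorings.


P(P_5, k) = k * (k-1)^(4).
P(3) = 3 * 2^4 = 3 * 16 = 48.

48


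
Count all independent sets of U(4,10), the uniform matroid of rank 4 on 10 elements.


Independent sets of U(4,10) are all subsets of size <= 4.
Count = (10 choose 0) + (10 choose 1) + (10 choose 2) + (10 choose 3) + (10 choose 4)
     = 1 + 10 + 45 + 120 + 210
     = 386.

386


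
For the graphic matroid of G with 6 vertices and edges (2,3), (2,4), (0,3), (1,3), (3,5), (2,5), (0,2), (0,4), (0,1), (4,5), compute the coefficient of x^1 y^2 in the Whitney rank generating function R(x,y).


R(x,y) = sum over A in 2^E of x^(r(E)-r(A)) * y^(|A|-r(A)).
G has 6 vertices, 10 edges. r(E) = 5.
Enumerate all 2^10 = 1024 subsets.
Count subsets with r(E)-r(A)=1 and |A|-r(A)=2: 49.

49


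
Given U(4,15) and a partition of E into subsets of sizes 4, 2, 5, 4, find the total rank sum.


r(Ai) = min(|Ai|, 4) for each part.
Sum = min(4,4) + min(2,4) + min(5,4) + min(4,4)
    = 4 + 2 + 4 + 4
    = 14.

14


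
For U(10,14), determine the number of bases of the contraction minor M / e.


Contracting e from U(10,14) gives U(9,13).
Bases of U(9,13) = (13 choose 9) = 715.

715


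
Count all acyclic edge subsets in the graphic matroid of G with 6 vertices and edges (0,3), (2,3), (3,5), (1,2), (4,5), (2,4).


An independent set in a graphic matroid is an acyclic edge subset.
G has 6 vertices and 6 edges.
Enumerate all 2^6 = 64 subsets, checking for acyclicity.
Total independent sets = 60.

60


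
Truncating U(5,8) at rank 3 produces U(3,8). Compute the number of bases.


Truncating U(5,8) to rank 3 gives U(3,8).
Bases of U(3,8) are all 3-element subsets of 8 elements.
Number of bases = (8 choose 3) = 56.

56


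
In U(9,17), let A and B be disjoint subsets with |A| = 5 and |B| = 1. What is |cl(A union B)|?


|A union B| = 5 + 1 = 6 (disjoint).
In U(9,17), cl(S) = S if |S| < 9, else cl(S) = E.
Since 6 < 9, cl(A union B) = A union B.
|cl(A union B)| = 6.

6


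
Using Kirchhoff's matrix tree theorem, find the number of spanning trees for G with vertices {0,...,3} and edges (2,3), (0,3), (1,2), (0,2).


By Kirchhoff's matrix tree theorem, the number of spanning trees equals
the determinant of any cofactor of the Laplacian matrix L.
G has 4 vertices and 4 edges.
Computing the (3 x 3) cofactor determinant gives 3.

3


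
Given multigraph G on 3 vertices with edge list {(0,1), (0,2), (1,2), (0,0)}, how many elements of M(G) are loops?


In a graphic matroid, a loop is a self-loop edge (u,u) with rank 0.
Examining all 4 edges for self-loops...
Self-loops found: (0,0)
Number of loops = 1.

1


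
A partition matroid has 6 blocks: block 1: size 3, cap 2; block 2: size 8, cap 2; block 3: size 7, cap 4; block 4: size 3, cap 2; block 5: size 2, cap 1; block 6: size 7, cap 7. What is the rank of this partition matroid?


Rank of a partition matroid = sum of min(|Si|, ci) for each block.
= min(3,2) + min(8,2) + min(7,4) + min(3,2) + min(2,1) + min(7,7)
= 2 + 2 + 4 + 2 + 1 + 7
= 18.

18


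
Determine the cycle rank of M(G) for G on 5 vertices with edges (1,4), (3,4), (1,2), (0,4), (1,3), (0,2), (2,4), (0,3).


Cycle rank (nullity) = |E| - r(M) = |E| - (|V| - c).
|E| = 8, |V| = 5, c = 1.
Nullity = 8 - (5 - 1) = 8 - 4 = 4.

4


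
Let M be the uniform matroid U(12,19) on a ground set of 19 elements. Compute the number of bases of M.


Bases of U(12,19) are all 12-element subsets of the 19-element ground set.
Number of bases = C(19,12).
(19 choose 12) = 50388.

50388


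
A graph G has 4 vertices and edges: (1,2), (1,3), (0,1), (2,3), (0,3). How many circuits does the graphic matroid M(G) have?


A circuit in a graphic matroid = edge set of a simple cycle.
G has 4 vertices and 5 edges.
Enumerating all minimal edge subsets forming cycles...
Total circuits found: 3.

3


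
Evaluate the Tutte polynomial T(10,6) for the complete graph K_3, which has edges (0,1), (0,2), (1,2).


T(K_3; x,y) = x^2 + x + y.
T(10,6) = 100 + 10 + 6 = 116.

116


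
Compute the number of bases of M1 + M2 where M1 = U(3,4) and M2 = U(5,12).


Bases of a direct sum M1 + M2: |B| = |B(M1)| * |B(M2)|.
|B(U(3,4))| = C(4,3) = 4.
|B(U(5,12))| = C(12,5) = 792.
Total bases = 4 * 792 = 3168.

3168


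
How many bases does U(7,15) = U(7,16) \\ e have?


Deleting e from U(7,16) gives U(7,15) since n > r.
Bases of U(7,15) = C(15,7) = 15! / (7! * 8!) = 6435.

6435


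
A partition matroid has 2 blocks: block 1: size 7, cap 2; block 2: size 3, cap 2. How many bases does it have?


A basis picks exactly ci elements from block i.
Number of bases = product of C(|Si|, ci).
= C(7,2) * C(3,2)
= 21 * 3
= 63.

63


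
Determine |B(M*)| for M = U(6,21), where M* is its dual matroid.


The dual of U(r,n) is U(n-r, n) = U(15,21).
Bases of U(15,21) are all (15)-element subsets.
|B(M*)| = C(21,15) = 54264.

54264


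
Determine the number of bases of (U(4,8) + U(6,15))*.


(M1+M2)* = M1* + M2*.
M1* = U(4,8), bases: C(8,4) = 70.
M2* = U(9,15), bases: C(15,9) = 5005.
|B(M*)| = 70 * 5005 = 350350.

350350


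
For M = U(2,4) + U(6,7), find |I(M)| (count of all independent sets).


For a direct sum, |I(M1+M2)| = |I(M1)| * |I(M2)|.
|I(U(2,4))| = sum C(4,k) for k=0..2 = 11.
|I(U(6,7))| = sum C(7,k) for k=0..6 = 127.
Total = 11 * 127 = 1397.

1397


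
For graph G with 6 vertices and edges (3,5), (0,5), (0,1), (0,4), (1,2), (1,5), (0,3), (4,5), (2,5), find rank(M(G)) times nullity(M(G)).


r(M) = |V| - c = 6 - 1 = 5.
nullity = |E| - r(M) = 9 - 5 = 4.
Product = 5 * 4 = 20.

20


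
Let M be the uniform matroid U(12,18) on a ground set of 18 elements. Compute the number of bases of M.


Bases of U(12,18) are all 12-element subsets of the 18-element ground set.
Number of bases = C(18,12).
C(18,12) = 18564.

18564


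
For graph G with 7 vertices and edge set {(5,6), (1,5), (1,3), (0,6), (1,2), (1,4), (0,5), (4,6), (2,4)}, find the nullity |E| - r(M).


Cycle rank (nullity) = |E| - r(M) = |E| - (|V| - c).
|E| = 9, |V| = 7, c = 1.
Nullity = 9 - (7 - 1) = 9 - 6 = 3.

3


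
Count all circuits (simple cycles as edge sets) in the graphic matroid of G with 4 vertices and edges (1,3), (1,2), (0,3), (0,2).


A circuit in a graphic matroid = edge set of a simple cycle.
G has 4 vertices and 4 edges.
Enumerating all minimal edge subsets forming cycles...
Total circuits found: 1.

1


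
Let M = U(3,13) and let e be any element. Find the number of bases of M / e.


Contracting e from U(3,13) gives U(2,12).
Bases of U(2,12) = (12 choose 2) = 66.

66


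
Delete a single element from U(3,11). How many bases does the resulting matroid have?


Deleting e from U(3,11) gives U(3,10) since n > r.
Bases of U(3,10) = C(10,3) = 10! / (3! * 7!) = 120.

120


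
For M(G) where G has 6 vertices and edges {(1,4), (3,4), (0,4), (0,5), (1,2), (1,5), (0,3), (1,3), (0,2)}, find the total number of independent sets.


An independent set in a graphic matroid is an acyclic edge subset.
G has 6 vertices and 9 edges.
Enumerate all 2^9 = 512 subsets, checking for acyclicity.
Total independent sets = 300.

300


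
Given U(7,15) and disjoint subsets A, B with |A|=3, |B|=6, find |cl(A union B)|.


|A union B| = 3 + 6 = 9 (disjoint).
In U(7,15), cl(S) = S if |S| < 7, else cl(S) = E.
Since 9 >= 7, cl(A union B) = E.
|cl(A union B)| = 15.

15
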